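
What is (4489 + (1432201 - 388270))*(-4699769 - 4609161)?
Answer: -9759668390600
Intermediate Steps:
(4489 + (1432201 - 388270))*(-4699769 - 4609161) = (4489 + 1043931)*(-9308930) = 1048420*(-9308930) = -9759668390600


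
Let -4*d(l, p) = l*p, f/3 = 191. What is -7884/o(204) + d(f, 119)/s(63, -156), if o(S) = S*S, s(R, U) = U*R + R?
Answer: 209137/134385 ≈ 1.5563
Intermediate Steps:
s(R, U) = R + R*U (s(R, U) = R*U + R = R + R*U)
f = 573 (f = 3*191 = 573)
o(S) = S**2
d(l, p) = -l*p/4
-7884/o(204) + d(f, 119)/s(63, -156) = -7884/(204**2) + (-1/4*573*119)/((63*(1 - 156))) = -7884/41616 - 68187/(4*(63*(-155))) = -7884*1/41616 - 68187/4/(-9765) = -219/1156 - 68187/4*(-1/9765) = -219/1156 + 3247/1860 = 209137/134385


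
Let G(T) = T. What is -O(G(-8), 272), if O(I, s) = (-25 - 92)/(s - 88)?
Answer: 117/184 ≈ 0.63587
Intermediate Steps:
O(I, s) = -117/(-88 + s)
-O(G(-8), 272) = -(-117)/(-88 + 272) = -(-117)/184 = -1*(-117/184) = 117/184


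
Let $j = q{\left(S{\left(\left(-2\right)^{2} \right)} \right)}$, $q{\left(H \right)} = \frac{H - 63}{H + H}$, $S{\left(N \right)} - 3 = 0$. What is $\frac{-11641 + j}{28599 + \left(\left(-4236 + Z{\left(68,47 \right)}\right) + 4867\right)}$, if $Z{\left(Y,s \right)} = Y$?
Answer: $- \frac{11651}{29298} \approx -0.39767$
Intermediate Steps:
$S{\left(N \right)} = 3$ ($S{\left(N \right)} = 3 + 0 = 3$)
$q{\left(H \right)} = \frac{-63 + H}{2 H}$
$j = -10$ ($j = \frac{-63 + 3}{2 \cdot 3} = \frac{1}{2} \cdot \frac{1}{3} \left(-60\right) = -10$)
$\frac{-11641 + j}{28599 + \left(\left(-4236 + Z{\left(68,47 \right)}\right) + 4867\right)} = \frac{-11641 - 10}{28599 + \left(\left(-4236 + 68\right) + 4867\right)} = - \frac{11651}{28599 + \left(-4168 + 4867\right)} = - \frac{11651}{28599 + 699} = - \frac{11651}{29298}$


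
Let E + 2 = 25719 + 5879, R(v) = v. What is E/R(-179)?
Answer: -31596/179 ≈ -176.51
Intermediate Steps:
E = 31596 (E = -2 + (25719 + 5879) = -2 + 31598 = 31596)
E/R(-179) = 31596/(-179) = 31596*(-1/179) = -31596/179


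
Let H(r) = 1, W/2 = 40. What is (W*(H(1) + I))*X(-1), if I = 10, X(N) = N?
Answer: -880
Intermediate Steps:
W = 80 (W = 2*40 = 80)
(W*(H(1) + I))*X(-1) = (80*(1 + 10))*(-1) = (80*11)*(-1) = 880*(-1) = -880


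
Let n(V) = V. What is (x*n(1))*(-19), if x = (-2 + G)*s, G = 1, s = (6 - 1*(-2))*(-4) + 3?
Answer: -551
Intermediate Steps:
s = -29 (s = (6 + 2)*(-4) + 3 = 8*(-4) + 3 = -32 + 3 = -29)
x = 29 (x = (-2 + 1)*(-29) = -1*(-29) = 29)
(x*n(1))*(-19) = (29*1)*(-19) = 29*(-19) = -551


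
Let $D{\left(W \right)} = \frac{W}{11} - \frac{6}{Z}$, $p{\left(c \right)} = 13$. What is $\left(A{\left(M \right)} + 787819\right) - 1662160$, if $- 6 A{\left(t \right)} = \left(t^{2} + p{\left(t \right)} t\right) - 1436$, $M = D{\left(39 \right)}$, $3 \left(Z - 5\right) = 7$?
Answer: $- \frac{317301500}{363} \approx -8.7411 \cdot 10^{5}$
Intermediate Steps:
$Z = \frac{22}{3}$ ($Z = 5 + \frac{1}{3} \cdot 7 = 5 + \frac{7}{3} = \frac{22}{3} \approx 7.3333$)
$D{\left(W \right)} = - \frac{9}{11} + \frac{W}{11}$ ($D{\left(W \right)} = \frac{W}{11} - \frac{6}{\frac{22}{3}} = W \frac{1}{11} - \frac{9}{11} = \frac{W}{11} - \frac{9}{11} = - \frac{9}{11} + \frac{W}{11}$)
$M = \frac{30}{11}$ ($M = - \frac{9}{11} + \frac{1}{11} \cdot 39 = - \frac{9}{11} + \frac{39}{11} = \frac{30}{11} \approx 2.7273$)
$A{\left(t \right)} = \frac{718}{3} - \frac{13 t}{6} - \frac{t^{2}}{6}$ ($A{\left(t \right)} = - \frac{\left(t^{2} + 13 t\right) - 1436}{6} = - \frac{-1436 + t^{2} + 13 t}{6} = \frac{718}{3} - \frac{13 t}{6} - \frac{t^{2}}{6}$)
$\left(A{\left(M \right)} + 787819\right) - 1662160 = \left(\left(\frac{718}{3} - \frac{65}{11} - \frac{\left(\frac{30}{11}\right)^{2}}{6}\right) + 787819\right) - 1662160 = \left(\left(\frac{718}{3} - \frac{65}{11} - \frac{150}{121}\right) + 787819\right) - 1662160 = \left(\frac{84283}{363} + 787819\right) - 1662160 = \frac{286062580}{363} - 1662160 = - \frac{317301500}{363}$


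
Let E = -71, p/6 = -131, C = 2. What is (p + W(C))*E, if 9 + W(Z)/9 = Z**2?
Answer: 59001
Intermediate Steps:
p = -786 (p = 6*(-131) = -786)
W(Z) = -81 + 9*Z**2
(p + W(C))*E = (-786 + (-81 + 9*2**2))*(-71) = (-786 + (-81 + 9*4))*(-71) = (-786 + (-81 + 36))*(-71) = (-786 - 45)*(-71) = -831*(-71) = 59001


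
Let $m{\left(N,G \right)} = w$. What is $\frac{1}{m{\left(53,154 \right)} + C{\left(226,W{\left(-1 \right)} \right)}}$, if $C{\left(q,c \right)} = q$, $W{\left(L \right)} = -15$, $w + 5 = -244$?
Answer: $- \frac{1}{23} \approx -0.043478$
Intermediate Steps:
$w = -249$ ($w = -5 - 244 = -249$)
$m{\left(N,G \right)} = -249$
$\frac{1}{m{\left(53,154 \right)} + C{\left(226,W{\left(-1 \right)} \right)}} = \frac{1}{-249 + 226} = \frac{1}{-23} = - \frac{1}{23}$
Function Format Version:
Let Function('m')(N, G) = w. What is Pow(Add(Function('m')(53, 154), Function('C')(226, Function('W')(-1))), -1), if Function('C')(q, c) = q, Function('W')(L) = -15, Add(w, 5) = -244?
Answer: Rational(-1, 23) ≈ -0.043478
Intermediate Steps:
w = -249 (w = Add(-5, -244) = -249)
Function('m')(N, G) = -249
Pow(Add(Function('m')(53, 154), Function('C')(226, Function('W')(-1))), -1) = Pow(Add(-249, 226), -1) = Pow(-23, -1) = Rational(-1, 23)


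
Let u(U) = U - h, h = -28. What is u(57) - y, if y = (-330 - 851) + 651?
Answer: 615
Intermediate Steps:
y = -530 (y = -1181 + 651 = -530)
u(U) = 28 + U (u(U) = U - 1*(-28) = U + 28 = 28 + U)
u(57) - y = (28 + 57) - 1*(-530) = 85 + 530 = 615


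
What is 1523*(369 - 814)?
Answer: -677735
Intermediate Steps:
1523*(369 - 814) = 1523*(-445) = -677735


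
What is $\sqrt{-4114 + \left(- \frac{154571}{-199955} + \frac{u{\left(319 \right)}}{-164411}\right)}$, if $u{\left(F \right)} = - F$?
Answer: $\frac{2 i \sqrt{1111344634864975445808055}}{32874801505} \approx 64.134 i$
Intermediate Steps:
$\sqrt{-4114 + \left(- \frac{154571}{-199955} + \frac{u{\left(319 \right)}}{-164411}\right)} = \sqrt{-4114 + \left(- \frac{154571}{-199955} + \frac{\left(-1\right) 319}{-164411}\right)} = \sqrt{-4114 - - \frac{25476958326}{32874801505}} = \sqrt{-4114 + \left(\frac{154571}{199955} + \frac{319}{164411}\right)} = \sqrt{-4114 + \frac{25476958326}{32874801505}} = \sqrt{- \frac{135221456433244}{32874801505}} = \frac{2 i \sqrt{1111344634864975445808055}}{32874801505}$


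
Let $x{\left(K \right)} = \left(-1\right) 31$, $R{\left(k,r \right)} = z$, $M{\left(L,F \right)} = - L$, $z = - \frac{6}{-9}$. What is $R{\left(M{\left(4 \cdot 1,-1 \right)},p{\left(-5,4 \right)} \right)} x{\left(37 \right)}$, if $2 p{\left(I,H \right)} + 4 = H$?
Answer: $- \frac{62}{3} \approx -20.667$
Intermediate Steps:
$z = \frac{2}{3}$ ($z = \left(-6\right) \left(- \frac{1}{9}\right) = \frac{2}{3} \approx 0.66667$)
$p{\left(I,H \right)} = -2 + \frac{H}{2}$
$R{\left(k,r \right)} = \frac{2}{3}$
$x{\left(K \right)} = -31$
$R{\left(M{\left(4 \cdot 1,-1 \right)},p{\left(-5,4 \right)} \right)} x{\left(37 \right)} = \frac{2}{3} \left(-31\right) = - \frac{62}{3}$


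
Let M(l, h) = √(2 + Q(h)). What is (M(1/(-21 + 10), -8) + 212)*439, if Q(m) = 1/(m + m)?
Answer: 93068 + 439*√31/4 ≈ 93679.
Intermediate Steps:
Q(m) = 1/(2*m)
M(l, h) = √(2 + 1/(2*h))
(M(1/(-21 + 10), -8) + 212)*439 = (√(8 + 2/(-8))/2 + 212)*439 = (√(8 + 2*(-⅛))/2 + 212)*439 = (√(8 - ¼)/2 + 212)*439 = (√(31/4)/2 + 212)*439 = ((√31/2)/2 + 212)*439 = (√31/4 + 212)*439 = (212 + √31/4)*439 = 93068 + 439*√31/4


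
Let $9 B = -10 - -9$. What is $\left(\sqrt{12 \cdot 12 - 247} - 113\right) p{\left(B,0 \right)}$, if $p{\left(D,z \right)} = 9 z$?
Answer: $0$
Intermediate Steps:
$B = - \frac{1}{9}$ ($B = \frac{-10 - -9}{9} = \frac{-10 + 9}{9} = \frac{1}{9} \left(-1\right) = - \frac{1}{9} \approx -0.11111$)
$\left(\sqrt{12 \cdot 12 - 247} - 113\right) p{\left(B,0 \right)} = \left(\sqrt{12 \cdot 12 - 247} - 113\right) 9 \cdot 0 = \left(\sqrt{144 - 247} - 113\right) 0 = \left(\sqrt{-103} - 113\right) 0 = \left(i \sqrt{103} - 113\right) 0 = \left(-113 + i \sqrt{103}\right) 0 = 0$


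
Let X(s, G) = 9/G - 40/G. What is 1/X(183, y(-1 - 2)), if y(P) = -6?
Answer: 6/31 ≈ 0.19355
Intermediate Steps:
X(s, G) = -31/G
1/X(183, y(-1 - 2)) = 1/(-31/(-6)) = 1/(-31*(-⅙)) = 1/(31/6) = 6/31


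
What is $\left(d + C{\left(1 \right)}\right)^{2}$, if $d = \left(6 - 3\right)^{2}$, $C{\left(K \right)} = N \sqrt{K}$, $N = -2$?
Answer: $49$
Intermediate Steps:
$C{\left(K \right)} = - 2 \sqrt{K}$
$d = 9$ ($d = 3^{2} = 9$)
$\left(d + C{\left(1 \right)}\right)^{2} = \left(9 - 2 \sqrt{1}\right)^{2} = \left(9 - 2\right)^{2} = 7^{2} = 49$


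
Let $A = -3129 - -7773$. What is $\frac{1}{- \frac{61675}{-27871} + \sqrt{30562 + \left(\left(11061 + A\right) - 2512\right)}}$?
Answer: $- \frac{343788785}{6796951640266} + \frac{776792641 \sqrt{43755}}{33984758201330} \approx 0.0047306$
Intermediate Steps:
$A = 4644$ ($A = -3129 + 7773 = 4644$)
$\frac{1}{- \frac{61675}{-27871} + \sqrt{30562 + \left(\left(11061 + A\right) - 2512\right)}} = \frac{1}{- \frac{61675}{-27871} + \sqrt{30562 + \left(\left(11061 + 4644\right) - 2512\right)}} = \frac{1}{\left(-61675\right) \left(- \frac{1}{27871}\right) + \sqrt{30562 + \left(15705 - 2512\right)}} = \frac{1}{\frac{61675}{27871} + \sqrt{30562 + 13193}} = \frac{1}{\frac{61675}{27871} + \sqrt{43755}}$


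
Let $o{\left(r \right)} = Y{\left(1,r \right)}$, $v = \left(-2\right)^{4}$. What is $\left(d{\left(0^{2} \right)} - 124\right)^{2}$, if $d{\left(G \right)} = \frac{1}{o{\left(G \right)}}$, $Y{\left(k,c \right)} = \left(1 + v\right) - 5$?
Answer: $\frac{2211169}{144} \approx 15355.0$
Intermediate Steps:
$v = 16$
$Y{\left(k,c \right)} = 12$ ($Y{\left(k,c \right)} = \left(1 + 16\right) - 5 = 17 - 5 = 12$)
$o{\left(r \right)} = 12$
$d{\left(G \right)} = \frac{1}{12}$
$\left(d{\left(0^{2} \right)} - 124\right)^{2} = \left(\frac{1}{12} - 124\right)^{2} = \left(- \frac{1487}{12}\right)^{2} = \frac{2211169}{144}$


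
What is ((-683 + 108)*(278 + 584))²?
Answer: 245668922500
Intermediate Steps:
((-683 + 108)*(278 + 584))² = (-575*862)² = (-495650)² = 245668922500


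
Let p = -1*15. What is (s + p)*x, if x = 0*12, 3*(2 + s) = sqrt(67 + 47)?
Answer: 0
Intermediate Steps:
p = -15
s = -2 + sqrt(114)/3 (s = -2 + sqrt(67 + 47)/3 = -2 + sqrt(114)/3 ≈ 1.5590)
x = 0
(s + p)*x = ((-2 + sqrt(114)/3) - 15)*0 = (-17 + sqrt(114)/3)*0 = 0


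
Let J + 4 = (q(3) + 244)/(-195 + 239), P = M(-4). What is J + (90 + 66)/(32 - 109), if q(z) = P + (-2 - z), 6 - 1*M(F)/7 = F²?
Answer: -673/308 ≈ -2.1851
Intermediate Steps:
M(F) = 42 - 7*F²
P = -70 (P = 42 - 7*(-4)² = 42 - 7*16 = 42 - 112 = -70)
q(z) = -72 - z (q(z) = -70 + (-2 - z) = -72 - z)
J = -7/44 (J = -4 + ((-72 - 1*3) + 244)/(-195 + 239) = -4 + ((-72 - 3) + 244)/44 = -4 + (-75 + 244)*(1/44) = -4 + 169*(1/44) = -4 + 169/44 = -7/44 ≈ -0.15909)
J + (90 + 66)/(32 - 109) = -7/44 + (90 + 66)/(32 - 109) = -7/44 + 156/(-77) = -7/44 + 156*(-1/77) = -7/44 - 156/77 = -673/308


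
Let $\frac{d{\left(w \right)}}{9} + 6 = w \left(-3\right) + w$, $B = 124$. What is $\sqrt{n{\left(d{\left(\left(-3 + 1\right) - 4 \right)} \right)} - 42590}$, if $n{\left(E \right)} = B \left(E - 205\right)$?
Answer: $i \sqrt{61314} \approx 247.62 i$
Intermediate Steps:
$d{\left(w \right)} = -54 - 18 w$ ($d{\left(w \right)} = -54 + 9 \left(w \left(-3\right) + w\right) = -54 + 9 \left(- 3 w + w\right) = -54 + 9 \left(- 2 w\right) = -54 - 18 w$)
$n{\left(E \right)} = -25420 + 124 E$ ($n{\left(E \right)} = 124 \left(E - 205\right) = 124 \left(-205 + E\right) = -25420 + 124 E$)
$\sqrt{n{\left(d{\left(\left(-3 + 1\right) - 4 \right)} \right)} - 42590} = \sqrt{\left(-25420 + 124 \left(-54 - 18 \left(\left(-3 + 1\right) - 4\right)\right)\right) - 42590} = \sqrt{\left(-25420 + 124 \left(-54 - 18 \left(-2 - 4\right)\right)\right) - 42590} = \sqrt{\left(-25420 + 124 \left(-54 - -108\right)\right) - 42590} = \sqrt{\left(-25420 + 124 \left(-54 + 108\right)\right) - 42590} = \sqrt{\left(-25420 + 124 \cdot 54\right) - 42590} = \sqrt{\left(-25420 + 6696\right) - 42590} = \sqrt{-18724 - 42590} = \sqrt{-61314} = i \sqrt{61314}$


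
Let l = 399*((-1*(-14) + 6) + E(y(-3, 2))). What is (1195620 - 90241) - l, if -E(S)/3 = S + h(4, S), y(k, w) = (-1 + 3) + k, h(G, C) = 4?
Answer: 1100990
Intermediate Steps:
y(k, w) = 2 + k
E(S) = -12 - 3*S (E(S) = -3*(S + 4) = -3*(4 + S) = -12 - 3*S)
l = 4389 (l = 399*((-1*(-14) + 6) + (-12 - 3*(2 - 3))) = 399*((14 + 6) + (-12 - 3*(-1))) = 399*(20 + (-12 + 3)) = 399*(20 - 9) = 399*11 = 4389)
(1195620 - 90241) - l = (1195620 - 90241) - 1*4389 = 1105379 - 4389 = 1100990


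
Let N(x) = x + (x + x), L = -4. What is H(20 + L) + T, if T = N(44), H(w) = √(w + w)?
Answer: 132 + 4*√2 ≈ 137.66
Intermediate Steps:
N(x) = 3*x (N(x) = x + 2*x = 3*x)
H(w) = √2*√w (H(w) = √(2*w) = √2*√w)
T = 132 (T = 3*44 = 132)
H(20 + L) + T = √2*√(20 - 4) + 132 = √2*√16 + 132 = √2*4 + 132 = 4*√2 + 132 = 132 + 4*√2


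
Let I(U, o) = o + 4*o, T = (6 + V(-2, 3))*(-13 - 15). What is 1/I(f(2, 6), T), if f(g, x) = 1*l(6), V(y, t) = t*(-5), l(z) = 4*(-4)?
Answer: 1/1260 ≈ 0.00079365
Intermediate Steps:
l(z) = -16
V(y, t) = -5*t
f(g, x) = -16 (f(g, x) = 1*(-16) = -16)
T = 252 (T = (6 - 5*3)*(-13 - 15) = (6 - 15)*(-28) = -9*(-28) = 252)
I(U, o) = 5*o
1/I(f(2, 6), T) = 1/(5*252) = 1/1260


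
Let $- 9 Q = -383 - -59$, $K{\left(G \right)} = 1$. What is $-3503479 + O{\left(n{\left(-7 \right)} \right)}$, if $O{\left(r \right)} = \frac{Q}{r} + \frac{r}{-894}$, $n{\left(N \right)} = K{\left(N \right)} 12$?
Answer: $- \frac{522017926}{149} \approx -3.5035 \cdot 10^{6}$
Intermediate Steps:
$n{\left(N \right)} = 12$ ($n{\left(N \right)} = 1 \cdot 12 = 12$)
$Q = 36$ ($Q = - \frac{-383 - -59}{9} = - \frac{-383 + 59}{9} = \left(- \frac{1}{9}\right) \left(-324\right) = 36$)
$O{\left(r \right)} = \frac{36}{r} - \frac{r}{894}$ ($O{\left(r \right)} = \frac{36}{r} + \frac{r}{-894} = \frac{36}{r} + r \left(- \frac{1}{894}\right) = \frac{36}{r} - \frac{r}{894}$)
$-3503479 + O{\left(n{\left(-7 \right)} \right)} = -3503479 + \left(\frac{36}{12} - \frac{2}{149}\right) = -3503479 + \left(36 \cdot \frac{1}{12} - \frac{2}{149}\right) = -3503479 + \left(3 - \frac{2}{149}\right) = -3503479 + \frac{445}{149} = - \frac{522017926}{149}$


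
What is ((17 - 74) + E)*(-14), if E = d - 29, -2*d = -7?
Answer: 1155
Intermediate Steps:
d = 7/2 (d = -1/2*(-7) = 7/2 ≈ 3.5000)
E = -51/2 (E = 7/2 - 29 = -51/2 ≈ -25.500)
((17 - 74) + E)*(-14) = ((17 - 74) - 51/2)*(-14) = (-57 - 51/2)*(-14) = -165/2*(-14) = 1155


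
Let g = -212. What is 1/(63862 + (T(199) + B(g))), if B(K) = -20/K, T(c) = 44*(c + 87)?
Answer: 53/4051643 ≈ 1.3081e-5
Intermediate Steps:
T(c) = 3828 + 44*c (T(c) = 44*(87 + c) = 3828 + 44*c)
1/(63862 + (T(199) + B(g))) = 1/(63862 + ((3828 + 44*199) - 20/(-212))) = 1/(63862 + ((3828 + 8756) - 20*(-1/212))) = 1/(63862 + (12584 + 5/53)) = 1/(63862 + 666957/53) = 1/(4051643/53) = 53/4051643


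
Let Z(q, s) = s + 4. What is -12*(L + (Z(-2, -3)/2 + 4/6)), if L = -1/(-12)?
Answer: -15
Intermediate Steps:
Z(q, s) = 4 + s
L = 1/12 (L = -1*(-1/12) = 1/12 ≈ 0.083333)
-12*(L + (Z(-2, -3)/2 + 4/6)) = -12*(1/12 + ((4 - 3)/2 + 4/6)) = -12*(1/12 + (1*(½) + 4*(⅙))) = -12*(1/12 + (½ + ⅔)) = -12*(1/12 + 7/6) = -12*5/4 = -15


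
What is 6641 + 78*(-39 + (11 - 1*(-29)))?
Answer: 6719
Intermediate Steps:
6641 + 78*(-39 + (11 - 1*(-29))) = 6641 + 78*(-39 + (11 + 29)) = 6641 + 78*(-39 + 40) = 6641 + 78*1 = 6641 + 78 = 6719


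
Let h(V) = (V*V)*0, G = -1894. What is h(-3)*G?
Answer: 0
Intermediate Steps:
h(V) = 0 (h(V) = V²*0 = 0)
h(-3)*G = 0*(-1894) = 0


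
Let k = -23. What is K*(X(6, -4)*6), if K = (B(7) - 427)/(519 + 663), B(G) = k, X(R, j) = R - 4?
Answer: -900/197 ≈ -4.5685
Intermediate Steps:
X(R, j) = -4 + R
B(G) = -23
K = -75/197 (K = (-23 - 427)/(519 + 663) = -450/1182 = -450*1/1182 = -75/197 ≈ -0.38071)
K*(X(6, -4)*6) = -75*(-4 + 6)*6/197 = -150*6/197 = -75/197*12 = -900/197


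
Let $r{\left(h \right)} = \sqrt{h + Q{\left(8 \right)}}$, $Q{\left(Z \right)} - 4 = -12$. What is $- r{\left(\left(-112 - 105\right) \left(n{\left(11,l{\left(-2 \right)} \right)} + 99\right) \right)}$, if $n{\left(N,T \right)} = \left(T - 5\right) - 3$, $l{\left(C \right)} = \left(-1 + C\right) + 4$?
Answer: $- 2 i \sqrt{4993} \approx - 141.32 i$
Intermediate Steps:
$Q{\left(Z \right)} = -8$ ($Q{\left(Z \right)} = 4 - 12 = -8$)
$l{\left(C \right)} = 3 + C$
$n{\left(N,T \right)} = -8 + T$ ($n{\left(N,T \right)} = \left(-5 + T\right) - 3 = -8 + T$)
$r{\left(h \right)} = \sqrt{-8 + h}$ ($r{\left(h \right)} = \sqrt{h - 8} = \sqrt{-8 + h}$)
$- r{\left(\left(-112 - 105\right) \left(n{\left(11,l{\left(-2 \right)} \right)} + 99\right) \right)} = - \sqrt{-8 + \left(-112 - 105\right) \left(\left(-8 + \left(3 - 2\right)\right) + 99\right)} = - \sqrt{-8 - 217 \left(\left(-8 + 1\right) + 99\right)} = - \sqrt{-8 - 217 \left(-7 + 99\right)} = - \sqrt{-8 - 19964} = - \sqrt{-19972} = - 2 i \sqrt{4993}$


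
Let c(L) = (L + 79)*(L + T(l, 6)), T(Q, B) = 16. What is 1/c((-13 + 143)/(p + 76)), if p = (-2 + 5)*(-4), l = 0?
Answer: 1024/1496161 ≈ 0.00068442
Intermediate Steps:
p = -12 (p = 3*(-4) = -12)
c(L) = (16 + L)*(79 + L) (c(L) = (L + 79)*(L + 16) = (79 + L)*(16 + L) = (16 + L)*(79 + L))
1/c((-13 + 143)/(p + 76)) = 1/(1264 + ((-13 + 143)/(-12 + 76))² + 95*((-13 + 143)/(-12 + 76))) = 1/(1264 + (130/64)² + 95*(130/64)) = 1/(1264 + (130*(1/64))² + 95*(130*(1/64))) = 1/(1264 + (65/32)² + 95*(65/32)) = 1/(1264 + 4225/1024 + 6175/32) = 1/(1496161/1024) = 1024/1496161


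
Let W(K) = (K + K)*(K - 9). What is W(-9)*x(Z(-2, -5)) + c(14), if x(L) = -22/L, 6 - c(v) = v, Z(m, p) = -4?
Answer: 1774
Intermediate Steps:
c(v) = 6 - v
W(K) = 2*K*(-9 + K) (W(K) = (2*K)*(-9 + K) = 2*K*(-9 + K))
W(-9)*x(Z(-2, -5)) + c(14) = (2*(-9)*(-9 - 9))*(-22/(-4)) + (6 - 1*14) = (2*(-9)*(-18))*(-22*(-¼)) + (6 - 14) = 324*(11/2) - 8 = 1782 - 8 = 1774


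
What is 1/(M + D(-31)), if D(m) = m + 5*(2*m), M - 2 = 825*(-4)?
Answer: -1/3639 ≈ -0.00027480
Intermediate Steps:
M = -3298 (M = 2 + 825*(-4) = 2 - 3300 = -3298)
D(m) = 11*m (D(m) = m + 10*m = 11*m)
1/(M + D(-31)) = 1/(-3298 + 11*(-31)) = 1/(-3298 - 341) = 1/(-3639) = -1/3639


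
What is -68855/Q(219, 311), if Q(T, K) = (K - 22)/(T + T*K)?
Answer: -4704724440/289 ≈ -1.6279e+7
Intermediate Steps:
Q(T, K) = (-22 + K)/(T + K*T)
-68855/Q(219, 311) = -68855*219*(1 + 311)/(-22 + 311) = -68855/((1/219)*289/312) = -68855/((1/219)*(1/312)*289) = -68855/289/68328 = -68855*68328/289 = -4704724440/289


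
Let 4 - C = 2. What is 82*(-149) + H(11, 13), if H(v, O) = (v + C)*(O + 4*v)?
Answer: -11477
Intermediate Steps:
C = 2 (C = 4 - 1*2 = 4 - 2 = 2)
H(v, O) = (2 + v)*(O + 4*v) (H(v, O) = (v + 2)*(O + 4*v) = (2 + v)*(O + 4*v))
82*(-149) + H(11, 13) = 82*(-149) + (2*13 + 4*11**2 + 8*11 + 13*11) = -12218 + (26 + 4*121 + 88 + 143) = -12218 + (26 + 484 + 88 + 143) = -12218 + 741 = -11477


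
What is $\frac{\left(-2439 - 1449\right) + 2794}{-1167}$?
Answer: $\frac{1094}{1167} \approx 0.93745$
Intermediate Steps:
$\frac{\left(-2439 - 1449\right) + 2794}{-1167} = \left(-3888 + 2794\right) \left(- \frac{1}{1167}\right) = \left(-1094\right) \left(- \frac{1}{1167}\right) = \frac{1094}{1167}$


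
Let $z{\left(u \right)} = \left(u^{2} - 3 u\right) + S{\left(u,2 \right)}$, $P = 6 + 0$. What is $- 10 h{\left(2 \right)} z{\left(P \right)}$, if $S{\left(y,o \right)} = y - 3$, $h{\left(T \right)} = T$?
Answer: $-420$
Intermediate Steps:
$S{\left(y,o \right)} = -3 + y$
$P = 6$
$z{\left(u \right)} = -3 + u^{2} - 2 u$ ($z{\left(u \right)} = \left(u^{2} - 3 u\right) + \left(-3 + u\right) = -3 + u^{2} - 2 u$)
$- 10 h{\left(2 \right)} z{\left(P \right)} = \left(-10\right) 2 \left(-3 + 6^{2} - 12\right) = - 20 \left(-3 + 36 - 12\right) = \left(-20\right) 21 = -420$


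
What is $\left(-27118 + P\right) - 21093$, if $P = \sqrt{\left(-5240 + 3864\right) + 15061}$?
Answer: $-48211 + \sqrt{13685} \approx -48094.0$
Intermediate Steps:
$P = \sqrt{13685}$ ($P = \sqrt{-1376 + 15061} = \sqrt{13685} \approx 116.98$)
$\left(-27118 + P\right) - 21093 = \left(-27118 + \sqrt{13685}\right) - 21093 = -48211 + \sqrt{13685}$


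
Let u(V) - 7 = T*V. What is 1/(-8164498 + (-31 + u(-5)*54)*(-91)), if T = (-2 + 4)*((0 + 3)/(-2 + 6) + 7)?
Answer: -1/7815240 ≈ -1.2796e-7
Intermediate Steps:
T = 31/2 (T = 2*(3/4 + 7) = 2*(31/4) = 31/2 ≈ 15.500)
u(V) = 7 + 31*V/2
1/(-8164498 + (-31 + u(-5)*54)*(-91)) = 1/(-8164498 + (-31 + (7 + (31/2)*(-5))*54)*(-91)) = 1/(-8164498 + (-31 + (7 - 155/2)*54)*(-91)) = 1/(-8164498 + (-31 - 141/2*54)*(-91)) = 1/(-8164498 + (-31 - 3807)*(-91)) = 1/(-8164498 - 3838*(-91)) = 1/(-8164498 + 349258) = 1/(-7815240) = -1/7815240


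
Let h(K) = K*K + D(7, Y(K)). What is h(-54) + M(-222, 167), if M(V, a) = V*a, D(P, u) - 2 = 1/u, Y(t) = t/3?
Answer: -614809/18 ≈ -34156.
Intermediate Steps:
Y(t) = t/3 (Y(t) = t*(1/3) = t/3)
D(P, u) = 2 + 1/u
h(K) = 2 + K**2 + 3/K (h(K) = K*K + (2 + 1/(K/3)) = K**2 + (2 + 3/K) = 2 + K**2 + 3/K)
h(-54) + M(-222, 167) = (2 + (-54)**2 + 3/(-54)) - 222*167 = (2 + 2916 + 3*(-1/54)) - 37074 = (2 + 2916 - 1/18) - 37074 = 52523/18 - 37074 = -614809/18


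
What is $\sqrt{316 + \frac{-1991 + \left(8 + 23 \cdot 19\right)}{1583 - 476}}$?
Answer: $\frac{\sqrt{42836718}}{369} \approx 17.737$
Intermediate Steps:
$\sqrt{316 + \frac{-1991 + \left(8 + 23 \cdot 19\right)}{1583 - 476}} = \sqrt{316 + \frac{-1991 + \left(8 + 437\right)}{1107}} = \sqrt{316 + \left(-1991 + 445\right) \frac{1}{1107}} = \sqrt{316 - \frac{1546}{1107}} = \sqrt{\frac{348266}{1107}} = \frac{\sqrt{42836718}}{369}$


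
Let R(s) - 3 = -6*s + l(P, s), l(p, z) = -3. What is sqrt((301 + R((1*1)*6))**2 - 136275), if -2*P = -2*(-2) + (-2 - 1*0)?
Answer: 5*I*sqrt(2642) ≈ 257.0*I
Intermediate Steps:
P = -1 (P = -(-2*(-2) + (-2 - 1*0))/2 = -(4 + (-2 + 0))/2 = -(4 - 2)/2 = -1/2*2 = -1)
R(s) = -6*s (R(s) = 3 + (-6*s - 3) = 3 + (-3 - 6*s) = -6*s)
sqrt((301 + R((1*1)*6))**2 - 136275) = sqrt((301 - 6*1*1*6)**2 - 136275) = sqrt((301 - 6*6)**2 - 136275) = sqrt((301 - 36)**2 - 136275) = sqrt(265**2 - 136275) = sqrt(70225 - 136275) = sqrt(-66050) = 5*I*sqrt(2642)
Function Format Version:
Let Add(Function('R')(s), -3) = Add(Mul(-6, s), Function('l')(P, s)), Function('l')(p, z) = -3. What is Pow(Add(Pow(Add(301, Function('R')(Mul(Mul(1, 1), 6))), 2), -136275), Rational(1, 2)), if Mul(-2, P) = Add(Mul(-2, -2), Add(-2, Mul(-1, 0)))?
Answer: Mul(5, I, Pow(2642, Rational(1, 2))) ≈ Mul(257.00, I)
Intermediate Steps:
P = -1 (P = Mul(Rational(-1, 2), Add(Mul(-2, -2), Add(-2, Mul(-1, 0)))) = Mul(Rational(-1, 2), Add(4, Add(-2, 0))) = Mul(Rational(-1, 2), Add(4, -2)) = Mul(Rational(-1, 2), 2) = -1)
Function('R')(s) = Mul(-6, s) (Function('R')(s) = Add(3, Add(Mul(-6, s), -3)) = Add(3, Add(-3, Mul(-6, s))) = Mul(-6, s))
Pow(Add(Pow(Add(301, Function('R')(Mul(Mul(1, 1), 6))), 2), -136275), Rational(1, 2)) = Pow(Add(Pow(Add(301, Mul(-6, Mul(Mul(1, 1), 6))), 2), -136275), Rational(1, 2)) = Pow(Add(Pow(Add(301, Mul(-6, Mul(1, 6))), 2), -136275), Rational(1, 2)) = Pow(Add(Pow(Add(301, Mul(-6, 6)), 2), -136275), Rational(1, 2)) = Pow(Add(Pow(Add(301, -36), 2), -136275), Rational(1, 2)) = Pow(Add(Pow(265, 2), -136275), Rational(1, 2)) = Pow(Add(70225, -136275), Rational(1, 2)) = Pow(-66050, Rational(1, 2)) = Mul(5, I, Pow(2642, Rational(1, 2)))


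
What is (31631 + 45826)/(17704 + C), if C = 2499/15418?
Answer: 1194232026/272962771 ≈ 4.3751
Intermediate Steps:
C = 2499/15418 (C = 2499*(1/15418) = 2499/15418 ≈ 0.16208)
(31631 + 45826)/(17704 + C) = (31631 + 45826)/(17704 + 2499/15418) = 77457/(272962771/15418) = 77457*(15418/272962771) = 1194232026/272962771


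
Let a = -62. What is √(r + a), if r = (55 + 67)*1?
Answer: 2*√15 ≈ 7.7460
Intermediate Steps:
r = 122 (r = 122*1 = 122)
√(r + a) = √(122 - 62) = √60 = 2*√15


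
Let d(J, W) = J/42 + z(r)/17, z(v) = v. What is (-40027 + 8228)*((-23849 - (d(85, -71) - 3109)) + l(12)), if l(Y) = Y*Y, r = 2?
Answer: 467670214327/714 ≈ 6.5500e+8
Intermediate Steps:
d(J, W) = 2/17 + J/42 (d(J, W) = J/42 + 2/17 = 2/17 + J/42)
l(Y) = Y**2
(-40027 + 8228)*((-23849 - (d(85, -71) - 3109)) + l(12)) = (-40027 + 8228)*((-23849 - ((2/17 + (1/42)*85) - 3109)) + 12**2) = -31799*((-23849 - ((2/17 + 85/42) - 3109)) + 144) = -31799*((-23849 - (1529/714 - 3109)) + 144) = -31799*((-23849 - 1*(-2218297/714)) + 144) = -31799*((-23849 + 2218297/714) + 144) = -31799*(-14809889/714 + 144) = -31799*(-14707073/714) = 467670214327/714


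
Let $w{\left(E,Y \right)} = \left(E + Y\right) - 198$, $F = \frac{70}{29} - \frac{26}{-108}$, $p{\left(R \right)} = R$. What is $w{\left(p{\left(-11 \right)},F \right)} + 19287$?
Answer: $\frac{29880305}{1566} \approx 19081.0$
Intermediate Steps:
$F = \frac{4157}{1566}$ ($F = 70 \cdot \frac{1}{29} - - \frac{13}{54} = \frac{70}{29} + \frac{13}{54} = \frac{4157}{1566} \approx 2.6545$)
$w{\left(E,Y \right)} = -198 + E + Y$
$w{\left(p{\left(-11 \right)},F \right)} + 19287 = \left(-198 - 11 + \frac{4157}{1566}\right) + 19287 = - \frac{323137}{1566} + 19287 = \frac{29880305}{1566}$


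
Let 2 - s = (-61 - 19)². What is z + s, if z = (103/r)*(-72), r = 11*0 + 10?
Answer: -35698/5 ≈ -7139.6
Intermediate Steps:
r = 10 (r = 0 + 10 = 10)
z = -3708/5 (z = (103/10)*(-72) = -3708/5 ≈ -741.60)
s = -6398 (s = 2 - (-61 - 19)² = 2 - 1*(-80)² = 2 - 1*6400 = 2 - 6400 = -6398)
z + s = -3708/5 - 6398 = -35698/5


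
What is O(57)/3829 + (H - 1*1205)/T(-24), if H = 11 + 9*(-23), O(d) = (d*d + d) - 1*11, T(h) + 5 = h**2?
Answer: -3482984/2186359 ≈ -1.5931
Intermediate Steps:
T(h) = -5 + h**2
O(d) = -11 + d + d**2 (O(d) = (d**2 + d) - 11 = (d + d**2) - 11 = -11 + d + d**2)
H = -196 (H = 11 - 207 = -196)
O(57)/3829 + (H - 1*1205)/T(-24) = (-11 + 57 + 57**2)/3829 + (-196 - 1*1205)/(-5 + (-24)**2) = (-11 + 57 + 3249)*(1/3829) + (-196 - 1205)/(-5 + 576) = 3295*(1/3829) - 1401/571 = 3295/3829 - 1401*1/571 = 3295/3829 - 1401/571 = -3482984/2186359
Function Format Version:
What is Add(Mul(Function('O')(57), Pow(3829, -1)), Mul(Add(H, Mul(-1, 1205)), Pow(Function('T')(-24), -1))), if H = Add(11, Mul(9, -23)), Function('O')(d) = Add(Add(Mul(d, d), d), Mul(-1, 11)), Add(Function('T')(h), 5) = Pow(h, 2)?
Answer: Rational(-3482984, 2186359) ≈ -1.5931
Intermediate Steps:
Function('T')(h) = Add(-5, Pow(h, 2))
Function('O')(d) = Add(-11, d, Pow(d, 2)) (Function('O')(d) = Add(Add(Pow(d, 2), d), -11) = Add(Add(d, Pow(d, 2)), -11) = Add(-11, d, Pow(d, 2)))
H = -196 (H = Add(11, -207) = -196)
Add(Mul(Function('O')(57), Pow(3829, -1)), Mul(Add(H, Mul(-1, 1205)), Pow(Function('T')(-24), -1))) = Add(Mul(Add(-11, 57, Pow(57, 2)), Pow(3829, -1)), Mul(Add(-196, Mul(-1, 1205)), Pow(Add(-5, Pow(-24, 2)), -1))) = Add(Mul(Add(-11, 57, 3249), Rational(1, 3829)), Mul(Add(-196, -1205), Pow(Add(-5, 576), -1))) = Add(Mul(3295, Rational(1, 3829)), Mul(-1401, Pow(571, -1))) = Add(Rational(3295, 3829), Mul(-1401, Rational(1, 571))) = Add(Rational(3295, 3829), Rational(-1401, 571)) = Rational(-3482984, 2186359)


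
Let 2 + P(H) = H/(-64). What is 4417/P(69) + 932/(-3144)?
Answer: -222238669/154842 ≈ -1435.3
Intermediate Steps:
P(H) = -2 - H/64 (P(H) = -2 + H/(-64) = -2 + H*(-1/64) = -2 - H/64)
4417/P(69) + 932/(-3144) = 4417/(-2 - 1/64*69) + 932/(-3144) = 4417/(-2 - 69/64) + 932*(-1/3144) = 4417/(-197/64) - 233/786 = 4417*(-64/197) - 233/786 = -282688/197 - 233/786 = -222238669/154842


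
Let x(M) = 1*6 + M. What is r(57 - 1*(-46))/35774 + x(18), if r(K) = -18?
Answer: 429279/17887 ≈ 24.000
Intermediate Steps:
x(M) = 6 + M
r(57 - 1*(-46))/35774 + x(18) = -18/35774 + (6 + 18) = -18*1/35774 + 24 = -9/17887 + 24 = 429279/17887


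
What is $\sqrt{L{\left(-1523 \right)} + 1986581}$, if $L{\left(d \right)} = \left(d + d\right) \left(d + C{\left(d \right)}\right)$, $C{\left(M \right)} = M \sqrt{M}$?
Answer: $\sqrt{6625639 + 4639058 i \sqrt{1523}} \approx 9689.9 + 9341.8 i$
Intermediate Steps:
$C{\left(M \right)} = M^{\frac{3}{2}}$
$L{\left(d \right)} = 2 d \left(d + d^{\frac{3}{2}}\right)$ ($L{\left(d \right)} = \left(d + d\right) \left(d + d^{\frac{3}{2}}\right) = 2 d \left(d + d^{\frac{3}{2}}\right)$)
$\sqrt{L{\left(-1523 \right)} + 1986581} = \sqrt{2 \left(-1523\right) \left(-1523 + \left(-1523\right)^{\frac{3}{2}}\right) + 1986581} = \sqrt{2 \left(-1523\right) \left(-1523 - 1523 i \sqrt{1523}\right) + 1986581} = \sqrt{\left(4639058 + 4639058 i \sqrt{1523}\right) + 1986581} = \sqrt{6625639 + 4639058 i \sqrt{1523}}$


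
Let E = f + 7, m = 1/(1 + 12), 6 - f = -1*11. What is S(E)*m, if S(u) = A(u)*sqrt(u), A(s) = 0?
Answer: 0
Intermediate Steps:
f = 17 (f = 6 - (-1)*11 = 6 - 1*(-11) = 6 + 11 = 17)
m = 1/13 ≈ 0.076923
E = 24 (E = 17 + 7 = 24)
S(u) = 0 (S(u) = 0*sqrt(u) = 0)
S(E)*m = 0*(1/13) = 0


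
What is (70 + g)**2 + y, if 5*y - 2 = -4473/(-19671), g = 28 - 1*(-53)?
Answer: 149509078/6557 ≈ 22801.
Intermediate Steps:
g = 81 (g = 28 + 53 = 81)
y = 2921/6557 (y = 2/5 + (-4473/(-19671))/5 = 2/5 + (-4473*(-1/19671))/5 = 2/5 + (1/5)*(1491/6557) = 2/5 + 1491/32785 = 2921/6557 ≈ 0.44548)
(70 + g)**2 + y = (70 + 81)**2 + 2921/6557 = 151**2 + 2921/6557 = 22801 + 2921/6557 = 149509078/6557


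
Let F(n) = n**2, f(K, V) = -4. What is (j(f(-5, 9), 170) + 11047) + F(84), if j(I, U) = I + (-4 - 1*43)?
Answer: 18052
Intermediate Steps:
j(I, U) = -47 + I (j(I, U) = I + (-4 - 43) = I - 47 = -47 + I)
(j(f(-5, 9), 170) + 11047) + F(84) = ((-47 - 4) + 11047) + 84**2 = (-51 + 11047) + 7056 = 10996 + 7056 = 18052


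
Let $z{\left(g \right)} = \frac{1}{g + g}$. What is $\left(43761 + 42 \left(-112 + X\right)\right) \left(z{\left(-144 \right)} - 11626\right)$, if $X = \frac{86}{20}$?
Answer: $- \frac{54741176861}{120} \approx -4.5618 \cdot 10^{8}$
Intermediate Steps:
$X = \frac{43}{10}$ ($X = 86 \cdot \frac{1}{20} = \frac{43}{10} \approx 4.3$)
$z{\left(g \right)} = \frac{1}{2 g}$
$\left(43761 + 42 \left(-112 + X\right)\right) \left(z{\left(-144 \right)} - 11626\right) = \left(43761 + 42 \left(-112 + \frac{43}{10}\right)\right) \left(\frac{1}{2 \left(-144\right)} - 11626\right) = \left(43761 + 42 \left(- \frac{1077}{10}\right)\right) \left(\frac{1}{2} \left(- \frac{1}{144}\right) - 11626\right) = \left(43761 - \frac{22617}{5}\right) \left(- \frac{1}{288} - 11626\right) = \frac{196188}{5} \left(- \frac{3348289}{288}\right) = - \frac{54741176861}{120}$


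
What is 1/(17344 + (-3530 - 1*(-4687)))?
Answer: 1/18501 ≈ 5.4051e-5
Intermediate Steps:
1/(17344 + (-3530 - 1*(-4687))) = 1/(17344 + (-3530 + 4687)) = 1/(17344 + 1157) = 1/18501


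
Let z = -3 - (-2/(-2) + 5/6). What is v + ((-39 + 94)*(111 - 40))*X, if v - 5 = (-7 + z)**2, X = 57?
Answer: 8018281/36 ≈ 2.2273e+5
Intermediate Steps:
z = -29/6 (z = -3 - (-2*(-1/2) + 5*(1/6)) = -3 - (1 + 5/6) = -3 - 1*11/6 = -3 - 11/6 = -29/6 ≈ -4.8333)
v = 5221/36 (v = 5 + (-7 - 29/6)**2 = 5 + (-71/6)**2 = 5 + 5041/36 = 5221/36 ≈ 145.03)
v + ((-39 + 94)*(111 - 40))*X = 5221/36 + ((-39 + 94)*(111 - 40))*57 = 5221/36 + (55*71)*57 = 5221/36 + 3905*57 = 5221/36 + 222585 = 8018281/36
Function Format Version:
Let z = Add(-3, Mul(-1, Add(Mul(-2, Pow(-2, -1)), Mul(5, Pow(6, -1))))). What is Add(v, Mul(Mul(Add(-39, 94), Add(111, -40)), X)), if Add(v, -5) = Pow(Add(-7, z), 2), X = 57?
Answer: Rational(8018281, 36) ≈ 2.2273e+5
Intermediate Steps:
z = Rational(-29, 6) (z = Add(-3, Mul(-1, Add(Mul(-2, Rational(-1, 2)), Mul(5, Rational(1, 6))))) = Add(-3, Mul(-1, Add(1, Rational(5, 6)))) = Add(-3, Mul(-1, Rational(11, 6))) = Add(-3, Rational(-11, 6)) = Rational(-29, 6) ≈ -4.8333)
v = Rational(5221, 36) (v = Add(5, Pow(Add(-7, Rational(-29, 6)), 2)) = Add(5, Pow(Rational(-71, 6), 2)) = Add(5, Rational(5041, 36)) = Rational(5221, 36) ≈ 145.03)
Add(v, Mul(Mul(Add(-39, 94), Add(111, -40)), X)) = Add(Rational(5221, 36), Mul(Mul(Add(-39, 94), Add(111, -40)), 57)) = Add(Rational(5221, 36), Mul(Mul(55, 71), 57)) = Add(Rational(5221, 36), Mul(3905, 57)) = Add(Rational(5221, 36), 222585) = Rational(8018281, 36)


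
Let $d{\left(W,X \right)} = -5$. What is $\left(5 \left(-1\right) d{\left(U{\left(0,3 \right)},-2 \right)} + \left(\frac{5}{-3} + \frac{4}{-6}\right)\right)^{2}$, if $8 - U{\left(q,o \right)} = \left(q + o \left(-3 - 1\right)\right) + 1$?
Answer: $\frac{4624}{9} \approx 513.78$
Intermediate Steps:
$U{\left(q,o \right)} = 7 - q + 4 o$ ($U{\left(q,o \right)} = 8 - \left(\left(q + o \left(-3 - 1\right)\right) + 1\right) = 8 - \left(\left(q + o \left(-4\right)\right) + 1\right) = 8 - \left(\left(q - 4 o\right) + 1\right) = 8 - \left(1 + q - 4 o\right) = 7 - q + 4 o$)
$\left(5 \left(-1\right) d{\left(U{\left(0,3 \right)},-2 \right)} + \left(\frac{5}{-3} + \frac{4}{-6}\right)\right)^{2} = \left(5 \left(-1\right) \left(-5\right) + \left(\frac{5}{-3} + \frac{4}{-6}\right)\right)^{2} = \left(\left(-5\right) \left(-5\right) + \left(5 \left(- \frac{1}{3}\right) + 4 \left(- \frac{1}{6}\right)\right)\right)^{2} = \left(25 - \frac{7}{3}\right)^{2} = \left(\frac{68}{3}\right)^{2} = \frac{4624}{9}$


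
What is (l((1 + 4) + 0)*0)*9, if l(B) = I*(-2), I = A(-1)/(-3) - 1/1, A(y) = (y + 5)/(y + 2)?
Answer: 0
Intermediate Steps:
A(y) = (5 + y)/(2 + y)
I = -7/3 (I = ((5 - 1)/(2 - 1))/(-3) - 1/1 = (4/1)*(-⅓) - 1*1 = (1*4)*(-⅓) - 1 = 4*(-⅓) - 1 = -4/3 - 1 = -7/3 ≈ -2.3333)
l(B) = 14/3 (l(B) = -7/3*(-2) = 14/3)
(l((1 + 4) + 0)*0)*9 = ((14/3)*0)*9 = 0*9 = 0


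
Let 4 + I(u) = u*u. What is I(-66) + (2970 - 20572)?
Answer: -13250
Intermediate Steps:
I(u) = -4 + u**2 (I(u) = -4 + u*u = -4 + u**2)
I(-66) + (2970 - 20572) = (-4 + (-66)**2) + (2970 - 20572) = (-4 + 4356) - 17602 = 4352 - 17602 = -13250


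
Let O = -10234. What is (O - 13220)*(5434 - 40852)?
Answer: 830693772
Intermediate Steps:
(O - 13220)*(5434 - 40852) = (-10234 - 13220)*(5434 - 40852) = -23454*(-35418) = 830693772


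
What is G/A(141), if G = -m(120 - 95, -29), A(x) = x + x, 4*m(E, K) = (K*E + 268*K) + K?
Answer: 1421/188 ≈ 7.5585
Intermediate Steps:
m(E, K) = 269*K/4 + E*K/4 (m(E, K) = ((K*E + 268*K) + K)/4 = ((E*K + 268*K) + K)/4 = ((268*K + E*K) + K)/4 = (269*K + E*K)/4 = 269*K/4 + E*K/4)
A(x) = 2*x
G = 4263/2 (G = -(-29)*(269 + (120 - 95))/4 = -(-29)*(269 + 25)/4 = -(-29)*294/4 = -1*(-4263/2) = 4263/2 ≈ 2131.5)
G/A(141) = 4263/(2*((2*141))) = (4263/2)/282 = (4263/2)*(1/282) = 1421/188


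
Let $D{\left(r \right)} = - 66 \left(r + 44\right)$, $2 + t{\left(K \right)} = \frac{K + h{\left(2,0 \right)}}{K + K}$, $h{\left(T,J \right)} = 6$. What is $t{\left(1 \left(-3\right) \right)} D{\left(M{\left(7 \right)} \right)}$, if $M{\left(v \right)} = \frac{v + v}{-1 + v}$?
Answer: $7645$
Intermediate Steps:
$M{\left(v \right)} = \frac{2 v}{-1 + v}$
$t{\left(K \right)} = -2 + \frac{6 + K}{2 K}$ ($t{\left(K \right)} = -2 + \frac{K + 6}{K + K} = -2 + \frac{6 + K}{2 K}$)
$D{\left(r \right)} = -2904 - 66 r$ ($D{\left(r \right)} = - 66 \left(44 + r\right) = -2904 - 66 r$)
$t{\left(1 \left(-3\right) \right)} D{\left(M{\left(7 \right)} \right)} = \left(- \frac{3}{2} + \frac{3}{1 \left(-3\right)}\right) \left(-2904 - 66 \cdot 2 \cdot 7 \frac{1}{-1 + 7}\right) = \left(- \frac{3}{2} + \frac{3}{-3}\right) \left(-2904 - 66 \cdot 2 \cdot 7 \cdot \frac{1}{6}\right) = \left(- \frac{3}{2} + 3 \left(- \frac{1}{3}\right)\right) \left(-2904 - 66 \cdot 2 \cdot 7 \cdot \frac{1}{6}\right) = \left(- \frac{3}{2} - 1\right) \left(-2904 - 154\right) = - \frac{5 \left(-2904 - 154\right)}{2} = \left(- \frac{5}{2}\right) \left(-3058\right) = 7645$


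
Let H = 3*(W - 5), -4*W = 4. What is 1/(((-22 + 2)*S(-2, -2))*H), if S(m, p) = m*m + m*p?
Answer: 1/2880 ≈ 0.00034722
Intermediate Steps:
W = -1 (W = -¼*4 = -1)
S(m, p) = m² + m*p
H = -18 (H = 3*(-1 - 5) = 3*(-6) = -18)
1/(((-22 + 2)*S(-2, -2))*H) = 1/(((-22 + 2)*(-2*(-2 - 2)))*(-18)) = 1/(-(-40)*(-4)*(-18)) = 1/(-20*8*(-18)) = 1/(-160*(-18)) = 1/2880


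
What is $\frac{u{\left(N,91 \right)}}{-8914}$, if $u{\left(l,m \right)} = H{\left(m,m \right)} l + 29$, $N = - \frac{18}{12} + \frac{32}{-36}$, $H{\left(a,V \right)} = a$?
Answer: $\frac{3391}{160452} \approx 0.021134$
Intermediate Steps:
$N = - \frac{43}{18}$ ($N = \left(-18\right) \frac{1}{12} + 32 \left(- \frac{1}{36}\right) = - \frac{3}{2} - \frac{8}{9} = - \frac{43}{18} \approx -2.3889$)
$u{\left(l,m \right)} = 29 + l m$ ($u{\left(l,m \right)} = m l + 29 = l m + 29 = 29 + l m$)
$\frac{u{\left(N,91 \right)}}{-8914} = \frac{29 - \frac{3913}{18}}{-8914} = \left(29 - \frac{3913}{18}\right) \left(- \frac{1}{8914}\right) = \left(- \frac{3391}{18}\right) \left(- \frac{1}{8914}\right) = \frac{3391}{160452}$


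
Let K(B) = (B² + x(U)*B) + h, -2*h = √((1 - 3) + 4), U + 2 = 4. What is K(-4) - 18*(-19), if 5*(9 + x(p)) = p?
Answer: 1962/5 - √2/2 ≈ 391.69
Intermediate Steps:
U = 2 (U = -2 + 4 = 2)
x(p) = -9 + p/5
h = -√2/2 (h = -√((1 - 3) + 4)/2 = -√(-2 + 4)/2 = -√2/2 ≈ -0.70711)
K(B) = B² - 43*B/5 - √2/2 (K(B) = (B² + (-9 + (⅕)*2)*B) - √2/2 = (B² + (-9 + ⅖)*B) - √2/2 = (B² - 43*B/5) - √2/2 = B² - 43*B/5 - √2/2)
K(-4) - 18*(-19) = ((-4)² - 43/5*(-4) - √2/2) - 18*(-19) = (16 + 172/5 - √2/2) + 342 = (252/5 - √2/2) + 342 = 1962/5 - √2/2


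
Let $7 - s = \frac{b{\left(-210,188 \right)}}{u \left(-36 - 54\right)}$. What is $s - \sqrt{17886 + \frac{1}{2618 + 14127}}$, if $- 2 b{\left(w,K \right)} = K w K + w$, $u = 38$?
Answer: $\frac{249011}{228} - \frac{\sqrt{5015145433895}}{16745} \approx 958.42$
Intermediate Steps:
$b{\left(w,K \right)} = - \frac{w}{2} - \frac{w K^{2}}{2}$ ($b{\left(w,K \right)} = - \frac{K w K + w}{2} = - \frac{w K^{2} + w}{2} = - \frac{w + w K^{2}}{2} = - \frac{w}{2} - \frac{w K^{2}}{2}$)
$s = \frac{249011}{228}$ ($s = 7 - \frac{\left(- \frac{1}{2}\right) \left(-210\right) \left(1 + 188^{2}\right)}{38 \left(-36 - 54\right)} = 7 - \frac{\left(- \frac{1}{2}\right) \left(-210\right) \left(1 + 35344\right)}{38 \left(-90\right)} = 7 - \frac{\left(- \frac{1}{2}\right) \left(-210\right) 35345}{-3420} = 7 - 3711225 \left(- \frac{1}{3420}\right) = 7 - - \frac{247415}{228} = 7 + \frac{247415}{228} = \frac{249011}{228} \approx 1092.2$)
$s - \sqrt{17886 + \frac{1}{2618 + 14127}} = \frac{249011}{228} - \sqrt{17886 + \frac{1}{2618 + 14127}} = \frac{249011}{228} - \sqrt{17886 + \frac{1}{16745}} = \frac{249011}{228} - \sqrt{\frac{299501071}{16745}} = \frac{249011}{228} - \frac{\sqrt{5015145433895}}{16745}$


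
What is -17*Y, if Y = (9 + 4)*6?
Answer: -1326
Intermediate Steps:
Y = 78 (Y = 13*6 = 78)
-17*Y = -17*78 = -1326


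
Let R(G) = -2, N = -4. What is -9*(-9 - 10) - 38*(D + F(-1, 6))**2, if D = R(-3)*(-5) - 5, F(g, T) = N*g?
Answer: -2907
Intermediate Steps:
F(g, T) = -4*g
D = 5 (D = -2*(-5) - 5 = 10 - 5 = 5)
-9*(-9 - 10) - 38*(D + F(-1, 6))**2 = -9*(-9 - 10) - 38*(5 - 4*(-1))**2 = -9*(-19) - 38*(5 + 4)**2 = 171 - 38*9**2 = 171 - 38*81 = 171 - 3078 = -2907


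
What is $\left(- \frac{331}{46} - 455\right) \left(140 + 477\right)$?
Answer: $- \frac{13118037}{46} \approx -2.8517 \cdot 10^{5}$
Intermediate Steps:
$\left(- \frac{331}{46} - 455\right) \left(140 + 477\right) = \left(\left(-331\right) \frac{1}{46} - 455\right) 617 = \left(- \frac{331}{46} - 455\right) 617 = \left(- \frac{21261}{46}\right) 617 = - \frac{13118037}{46}$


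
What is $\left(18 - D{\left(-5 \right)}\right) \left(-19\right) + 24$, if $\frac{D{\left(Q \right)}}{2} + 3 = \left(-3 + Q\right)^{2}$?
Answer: $2000$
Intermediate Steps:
$D{\left(Q \right)} = -6 + 2 \left(-3 + Q\right)^{2}$
$\left(18 - D{\left(-5 \right)}\right) \left(-19\right) + 24 = \left(18 - \left(-6 + 2 \left(-3 - 5\right)^{2}\right)\right) \left(-19\right) + 24 = \left(18 - \left(-6 + 2 \left(-8\right)^{2}\right)\right) \left(-19\right) + 24 = \left(18 - \left(-6 + 2 \cdot 64\right)\right) \left(-19\right) + 24 = \left(18 - \left(-6 + 128\right)\right) \left(-19\right) + 24 = \left(18 - 122\right) \left(-19\right) + 24 = \left(-104\right) \left(-19\right) + 24 = 1976 + 24 = 2000$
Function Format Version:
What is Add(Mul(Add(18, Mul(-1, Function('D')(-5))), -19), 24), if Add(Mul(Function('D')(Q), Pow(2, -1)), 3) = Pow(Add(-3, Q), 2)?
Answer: 2000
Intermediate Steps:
Function('D')(Q) = Add(-6, Mul(2, Pow(Add(-3, Q), 2)))
Add(Mul(Add(18, Mul(-1, Function('D')(-5))), -19), 24) = Add(Mul(Add(18, Mul(-1, Add(-6, Mul(2, Pow(Add(-3, -5), 2))))), -19), 24) = Add(Mul(Add(18, Mul(-1, Add(-6, Mul(2, Pow(-8, 2))))), -19), 24) = Add(Mul(Add(18, Mul(-1, Add(-6, Mul(2, 64)))), -19), 24) = Add(Mul(Add(18, Mul(-1, Add(-6, 128))), -19), 24) = Add(Mul(Add(18, Mul(-1, 122)), -19), 24) = Add(Mul(Add(18, -122), -19), 24) = Add(Mul(-104, -19), 24) = Add(1976, 24) = 2000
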